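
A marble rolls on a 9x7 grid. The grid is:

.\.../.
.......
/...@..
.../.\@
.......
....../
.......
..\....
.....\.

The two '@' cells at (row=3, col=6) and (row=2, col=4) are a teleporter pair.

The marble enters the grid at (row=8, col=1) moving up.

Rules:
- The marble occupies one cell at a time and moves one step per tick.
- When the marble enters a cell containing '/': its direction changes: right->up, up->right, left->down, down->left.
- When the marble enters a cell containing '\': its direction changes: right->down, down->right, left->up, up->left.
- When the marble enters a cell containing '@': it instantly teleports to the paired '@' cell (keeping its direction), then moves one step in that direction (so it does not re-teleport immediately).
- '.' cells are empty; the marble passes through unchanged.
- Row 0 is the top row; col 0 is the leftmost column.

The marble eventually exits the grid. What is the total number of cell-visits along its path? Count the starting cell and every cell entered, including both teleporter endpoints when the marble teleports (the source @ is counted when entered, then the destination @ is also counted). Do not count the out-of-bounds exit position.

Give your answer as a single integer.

Answer: 10

Derivation:
Step 1: enter (8,1), '.' pass, move up to (7,1)
Step 2: enter (7,1), '.' pass, move up to (6,1)
Step 3: enter (6,1), '.' pass, move up to (5,1)
Step 4: enter (5,1), '.' pass, move up to (4,1)
Step 5: enter (4,1), '.' pass, move up to (3,1)
Step 6: enter (3,1), '.' pass, move up to (2,1)
Step 7: enter (2,1), '.' pass, move up to (1,1)
Step 8: enter (1,1), '.' pass, move up to (0,1)
Step 9: enter (0,1), '\' deflects up->left, move left to (0,0)
Step 10: enter (0,0), '.' pass, move left to (0,-1)
Step 11: at (0,-1) — EXIT via left edge, pos 0
Path length (cell visits): 10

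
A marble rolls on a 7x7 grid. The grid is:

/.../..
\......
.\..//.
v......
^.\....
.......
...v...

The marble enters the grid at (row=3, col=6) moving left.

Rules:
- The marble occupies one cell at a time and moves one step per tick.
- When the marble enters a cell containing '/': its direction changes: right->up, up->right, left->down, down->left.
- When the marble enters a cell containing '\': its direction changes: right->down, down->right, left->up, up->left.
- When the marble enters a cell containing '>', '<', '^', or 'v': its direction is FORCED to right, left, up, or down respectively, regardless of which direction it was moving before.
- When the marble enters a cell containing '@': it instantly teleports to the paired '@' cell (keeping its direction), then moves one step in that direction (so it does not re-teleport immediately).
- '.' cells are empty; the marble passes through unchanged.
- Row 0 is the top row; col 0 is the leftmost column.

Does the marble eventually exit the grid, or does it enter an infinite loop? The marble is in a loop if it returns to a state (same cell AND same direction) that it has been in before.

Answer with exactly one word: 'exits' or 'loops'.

Step 1: enter (3,6), '.' pass, move left to (3,5)
Step 2: enter (3,5), '.' pass, move left to (3,4)
Step 3: enter (3,4), '.' pass, move left to (3,3)
Step 4: enter (3,3), '.' pass, move left to (3,2)
Step 5: enter (3,2), '.' pass, move left to (3,1)
Step 6: enter (3,1), '.' pass, move left to (3,0)
Step 7: enter (3,0), 'v' forces left->down, move down to (4,0)
Step 8: enter (4,0), '^' forces down->up, move up to (3,0)
Step 9: enter (3,0), 'v' forces up->down, move down to (4,0)
Step 10: at (4,0) dir=down — LOOP DETECTED (seen before)

Answer: loops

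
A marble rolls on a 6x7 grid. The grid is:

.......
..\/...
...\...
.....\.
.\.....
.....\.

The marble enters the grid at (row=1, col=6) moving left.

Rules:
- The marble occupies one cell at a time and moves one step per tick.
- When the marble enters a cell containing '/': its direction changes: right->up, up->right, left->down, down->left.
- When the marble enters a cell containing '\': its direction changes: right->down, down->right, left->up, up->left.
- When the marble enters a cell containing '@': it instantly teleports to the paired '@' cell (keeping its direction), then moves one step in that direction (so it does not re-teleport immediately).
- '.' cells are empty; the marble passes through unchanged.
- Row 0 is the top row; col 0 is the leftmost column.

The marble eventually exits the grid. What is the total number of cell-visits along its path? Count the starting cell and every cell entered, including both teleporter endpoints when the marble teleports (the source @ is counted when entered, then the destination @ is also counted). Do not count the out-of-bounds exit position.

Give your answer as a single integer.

Answer: 8

Derivation:
Step 1: enter (1,6), '.' pass, move left to (1,5)
Step 2: enter (1,5), '.' pass, move left to (1,4)
Step 3: enter (1,4), '.' pass, move left to (1,3)
Step 4: enter (1,3), '/' deflects left->down, move down to (2,3)
Step 5: enter (2,3), '\' deflects down->right, move right to (2,4)
Step 6: enter (2,4), '.' pass, move right to (2,5)
Step 7: enter (2,5), '.' pass, move right to (2,6)
Step 8: enter (2,6), '.' pass, move right to (2,7)
Step 9: at (2,7) — EXIT via right edge, pos 2
Path length (cell visits): 8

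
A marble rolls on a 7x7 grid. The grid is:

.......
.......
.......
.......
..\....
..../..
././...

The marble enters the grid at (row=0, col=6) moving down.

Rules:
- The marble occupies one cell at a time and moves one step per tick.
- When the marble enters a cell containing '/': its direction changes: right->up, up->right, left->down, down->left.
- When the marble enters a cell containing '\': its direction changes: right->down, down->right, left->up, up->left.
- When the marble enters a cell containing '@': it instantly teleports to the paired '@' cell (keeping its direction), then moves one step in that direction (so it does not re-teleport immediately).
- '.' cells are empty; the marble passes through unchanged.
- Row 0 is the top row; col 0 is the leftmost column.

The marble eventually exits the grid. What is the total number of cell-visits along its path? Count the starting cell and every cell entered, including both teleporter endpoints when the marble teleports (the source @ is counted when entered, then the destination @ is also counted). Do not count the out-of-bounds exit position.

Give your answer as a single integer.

Answer: 7

Derivation:
Step 1: enter (0,6), '.' pass, move down to (1,6)
Step 2: enter (1,6), '.' pass, move down to (2,6)
Step 3: enter (2,6), '.' pass, move down to (3,6)
Step 4: enter (3,6), '.' pass, move down to (4,6)
Step 5: enter (4,6), '.' pass, move down to (5,6)
Step 6: enter (5,6), '.' pass, move down to (6,6)
Step 7: enter (6,6), '.' pass, move down to (7,6)
Step 8: at (7,6) — EXIT via bottom edge, pos 6
Path length (cell visits): 7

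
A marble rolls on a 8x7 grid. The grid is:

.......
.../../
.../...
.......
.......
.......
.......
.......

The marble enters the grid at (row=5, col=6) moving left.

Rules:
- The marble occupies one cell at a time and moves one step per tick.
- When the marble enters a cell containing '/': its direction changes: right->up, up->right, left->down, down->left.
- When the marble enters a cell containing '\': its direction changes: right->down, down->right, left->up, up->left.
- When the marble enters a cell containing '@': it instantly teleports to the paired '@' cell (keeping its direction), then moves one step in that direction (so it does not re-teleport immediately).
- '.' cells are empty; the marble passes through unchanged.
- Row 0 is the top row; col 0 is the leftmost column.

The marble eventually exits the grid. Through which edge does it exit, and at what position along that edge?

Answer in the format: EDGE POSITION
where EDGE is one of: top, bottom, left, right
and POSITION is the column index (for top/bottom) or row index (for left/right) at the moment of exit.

Answer: left 5

Derivation:
Step 1: enter (5,6), '.' pass, move left to (5,5)
Step 2: enter (5,5), '.' pass, move left to (5,4)
Step 3: enter (5,4), '.' pass, move left to (5,3)
Step 4: enter (5,3), '.' pass, move left to (5,2)
Step 5: enter (5,2), '.' pass, move left to (5,1)
Step 6: enter (5,1), '.' pass, move left to (5,0)
Step 7: enter (5,0), '.' pass, move left to (5,-1)
Step 8: at (5,-1) — EXIT via left edge, pos 5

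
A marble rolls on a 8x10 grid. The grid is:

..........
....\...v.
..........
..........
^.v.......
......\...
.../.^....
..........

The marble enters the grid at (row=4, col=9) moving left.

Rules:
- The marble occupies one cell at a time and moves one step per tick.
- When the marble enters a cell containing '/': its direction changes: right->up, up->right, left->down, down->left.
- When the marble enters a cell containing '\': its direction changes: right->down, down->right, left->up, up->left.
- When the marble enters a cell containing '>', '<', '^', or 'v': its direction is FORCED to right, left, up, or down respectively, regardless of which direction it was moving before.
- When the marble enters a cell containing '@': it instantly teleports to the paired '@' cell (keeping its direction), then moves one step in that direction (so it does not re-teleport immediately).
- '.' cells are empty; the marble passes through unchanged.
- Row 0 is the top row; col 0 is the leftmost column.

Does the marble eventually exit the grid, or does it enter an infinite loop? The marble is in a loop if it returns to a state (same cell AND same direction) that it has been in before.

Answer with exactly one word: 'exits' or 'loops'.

Step 1: enter (4,9), '.' pass, move left to (4,8)
Step 2: enter (4,8), '.' pass, move left to (4,7)
Step 3: enter (4,7), '.' pass, move left to (4,6)
Step 4: enter (4,6), '.' pass, move left to (4,5)
Step 5: enter (4,5), '.' pass, move left to (4,4)
Step 6: enter (4,4), '.' pass, move left to (4,3)
Step 7: enter (4,3), '.' pass, move left to (4,2)
Step 8: enter (4,2), 'v' forces left->down, move down to (5,2)
Step 9: enter (5,2), '.' pass, move down to (6,2)
Step 10: enter (6,2), '.' pass, move down to (7,2)
Step 11: enter (7,2), '.' pass, move down to (8,2)
Step 12: at (8,2) — EXIT via bottom edge, pos 2

Answer: exits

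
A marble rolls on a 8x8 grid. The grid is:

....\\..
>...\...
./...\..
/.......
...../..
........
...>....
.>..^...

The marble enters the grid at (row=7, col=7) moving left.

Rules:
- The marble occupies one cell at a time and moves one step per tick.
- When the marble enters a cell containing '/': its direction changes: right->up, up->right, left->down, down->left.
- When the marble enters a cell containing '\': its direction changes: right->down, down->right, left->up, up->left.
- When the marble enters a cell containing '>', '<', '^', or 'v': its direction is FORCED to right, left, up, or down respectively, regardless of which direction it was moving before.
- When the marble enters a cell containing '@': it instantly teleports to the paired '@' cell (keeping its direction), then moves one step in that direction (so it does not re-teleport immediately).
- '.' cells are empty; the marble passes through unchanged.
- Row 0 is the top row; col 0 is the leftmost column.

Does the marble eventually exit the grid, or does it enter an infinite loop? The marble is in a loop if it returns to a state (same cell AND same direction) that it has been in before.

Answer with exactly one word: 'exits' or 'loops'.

Answer: loops

Derivation:
Step 1: enter (7,7), '.' pass, move left to (7,6)
Step 2: enter (7,6), '.' pass, move left to (7,5)
Step 3: enter (7,5), '.' pass, move left to (7,4)
Step 4: enter (7,4), '^' forces left->up, move up to (6,4)
Step 5: enter (6,4), '.' pass, move up to (5,4)
Step 6: enter (5,4), '.' pass, move up to (4,4)
Step 7: enter (4,4), '.' pass, move up to (3,4)
Step 8: enter (3,4), '.' pass, move up to (2,4)
Step 9: enter (2,4), '.' pass, move up to (1,4)
Step 10: enter (1,4), '\' deflects up->left, move left to (1,3)
Step 11: enter (1,3), '.' pass, move left to (1,2)
Step 12: enter (1,2), '.' pass, move left to (1,1)
Step 13: enter (1,1), '.' pass, move left to (1,0)
Step 14: enter (1,0), '>' forces left->right, move right to (1,1)
Step 15: enter (1,1), '.' pass, move right to (1,2)
Step 16: enter (1,2), '.' pass, move right to (1,3)
Step 17: enter (1,3), '.' pass, move right to (1,4)
Step 18: enter (1,4), '\' deflects right->down, move down to (2,4)
Step 19: enter (2,4), '.' pass, move down to (3,4)
Step 20: enter (3,4), '.' pass, move down to (4,4)
Step 21: enter (4,4), '.' pass, move down to (5,4)
Step 22: enter (5,4), '.' pass, move down to (6,4)
Step 23: enter (6,4), '.' pass, move down to (7,4)
Step 24: enter (7,4), '^' forces down->up, move up to (6,4)
Step 25: at (6,4) dir=up — LOOP DETECTED (seen before)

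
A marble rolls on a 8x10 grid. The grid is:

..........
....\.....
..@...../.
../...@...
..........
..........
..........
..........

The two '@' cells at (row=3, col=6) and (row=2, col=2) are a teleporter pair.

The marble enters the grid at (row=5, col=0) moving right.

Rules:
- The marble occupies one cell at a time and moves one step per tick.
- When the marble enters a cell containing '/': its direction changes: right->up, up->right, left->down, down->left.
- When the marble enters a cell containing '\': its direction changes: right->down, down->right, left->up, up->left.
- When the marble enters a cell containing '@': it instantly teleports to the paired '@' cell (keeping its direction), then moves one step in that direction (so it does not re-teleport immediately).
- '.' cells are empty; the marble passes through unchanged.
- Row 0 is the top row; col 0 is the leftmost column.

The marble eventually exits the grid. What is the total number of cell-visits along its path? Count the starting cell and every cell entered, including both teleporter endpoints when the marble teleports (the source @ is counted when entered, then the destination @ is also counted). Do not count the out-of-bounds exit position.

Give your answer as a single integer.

Answer: 10

Derivation:
Step 1: enter (5,0), '.' pass, move right to (5,1)
Step 2: enter (5,1), '.' pass, move right to (5,2)
Step 3: enter (5,2), '.' pass, move right to (5,3)
Step 4: enter (5,3), '.' pass, move right to (5,4)
Step 5: enter (5,4), '.' pass, move right to (5,5)
Step 6: enter (5,5), '.' pass, move right to (5,6)
Step 7: enter (5,6), '.' pass, move right to (5,7)
Step 8: enter (5,7), '.' pass, move right to (5,8)
Step 9: enter (5,8), '.' pass, move right to (5,9)
Step 10: enter (5,9), '.' pass, move right to (5,10)
Step 11: at (5,10) — EXIT via right edge, pos 5
Path length (cell visits): 10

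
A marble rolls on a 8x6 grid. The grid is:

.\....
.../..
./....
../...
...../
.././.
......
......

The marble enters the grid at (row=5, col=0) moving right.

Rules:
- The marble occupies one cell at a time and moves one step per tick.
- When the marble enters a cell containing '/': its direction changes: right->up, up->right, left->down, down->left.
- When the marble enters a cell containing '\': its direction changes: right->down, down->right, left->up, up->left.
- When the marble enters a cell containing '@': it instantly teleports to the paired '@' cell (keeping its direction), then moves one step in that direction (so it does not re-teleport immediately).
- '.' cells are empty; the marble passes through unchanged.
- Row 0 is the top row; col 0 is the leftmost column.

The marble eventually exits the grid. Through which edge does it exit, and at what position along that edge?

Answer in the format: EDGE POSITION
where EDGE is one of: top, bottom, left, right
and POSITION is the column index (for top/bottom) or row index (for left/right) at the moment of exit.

Answer: right 3

Derivation:
Step 1: enter (5,0), '.' pass, move right to (5,1)
Step 2: enter (5,1), '.' pass, move right to (5,2)
Step 3: enter (5,2), '/' deflects right->up, move up to (4,2)
Step 4: enter (4,2), '.' pass, move up to (3,2)
Step 5: enter (3,2), '/' deflects up->right, move right to (3,3)
Step 6: enter (3,3), '.' pass, move right to (3,4)
Step 7: enter (3,4), '.' pass, move right to (3,5)
Step 8: enter (3,5), '.' pass, move right to (3,6)
Step 9: at (3,6) — EXIT via right edge, pos 3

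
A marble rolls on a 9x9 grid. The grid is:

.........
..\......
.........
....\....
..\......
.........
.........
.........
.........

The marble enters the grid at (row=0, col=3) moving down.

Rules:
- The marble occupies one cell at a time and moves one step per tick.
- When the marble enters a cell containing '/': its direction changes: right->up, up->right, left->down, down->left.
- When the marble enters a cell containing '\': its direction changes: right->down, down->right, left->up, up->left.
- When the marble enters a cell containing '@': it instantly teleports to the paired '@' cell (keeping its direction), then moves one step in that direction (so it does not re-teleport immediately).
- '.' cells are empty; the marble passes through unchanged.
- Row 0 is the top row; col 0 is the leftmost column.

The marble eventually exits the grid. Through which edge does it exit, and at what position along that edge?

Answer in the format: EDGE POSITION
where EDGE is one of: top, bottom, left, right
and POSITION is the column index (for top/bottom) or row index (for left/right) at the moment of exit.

Step 1: enter (0,3), '.' pass, move down to (1,3)
Step 2: enter (1,3), '.' pass, move down to (2,3)
Step 3: enter (2,3), '.' pass, move down to (3,3)
Step 4: enter (3,3), '.' pass, move down to (4,3)
Step 5: enter (4,3), '.' pass, move down to (5,3)
Step 6: enter (5,3), '.' pass, move down to (6,3)
Step 7: enter (6,3), '.' pass, move down to (7,3)
Step 8: enter (7,3), '.' pass, move down to (8,3)
Step 9: enter (8,3), '.' pass, move down to (9,3)
Step 10: at (9,3) — EXIT via bottom edge, pos 3

Answer: bottom 3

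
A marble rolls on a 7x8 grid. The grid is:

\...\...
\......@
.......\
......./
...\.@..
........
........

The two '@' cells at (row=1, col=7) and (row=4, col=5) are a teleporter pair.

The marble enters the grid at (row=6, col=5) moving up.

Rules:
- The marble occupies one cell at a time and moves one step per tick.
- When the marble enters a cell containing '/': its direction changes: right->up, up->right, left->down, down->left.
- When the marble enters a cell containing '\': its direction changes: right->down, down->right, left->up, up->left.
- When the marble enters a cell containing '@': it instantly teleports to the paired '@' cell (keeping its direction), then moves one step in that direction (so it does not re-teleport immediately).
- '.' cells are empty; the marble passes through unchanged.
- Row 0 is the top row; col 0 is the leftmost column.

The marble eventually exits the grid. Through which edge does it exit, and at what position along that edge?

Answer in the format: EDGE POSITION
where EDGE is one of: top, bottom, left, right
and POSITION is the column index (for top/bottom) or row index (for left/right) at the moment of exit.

Answer: top 7

Derivation:
Step 1: enter (6,5), '.' pass, move up to (5,5)
Step 2: enter (5,5), '.' pass, move up to (4,5)
Step 3: enter (4,5), '@' teleport (4,5)->(1,7), also enter (1,7), move up to (0,7)
Step 4: enter (0,7), '.' pass, move up to (-1,7)
Step 5: at (-1,7) — EXIT via top edge, pos 7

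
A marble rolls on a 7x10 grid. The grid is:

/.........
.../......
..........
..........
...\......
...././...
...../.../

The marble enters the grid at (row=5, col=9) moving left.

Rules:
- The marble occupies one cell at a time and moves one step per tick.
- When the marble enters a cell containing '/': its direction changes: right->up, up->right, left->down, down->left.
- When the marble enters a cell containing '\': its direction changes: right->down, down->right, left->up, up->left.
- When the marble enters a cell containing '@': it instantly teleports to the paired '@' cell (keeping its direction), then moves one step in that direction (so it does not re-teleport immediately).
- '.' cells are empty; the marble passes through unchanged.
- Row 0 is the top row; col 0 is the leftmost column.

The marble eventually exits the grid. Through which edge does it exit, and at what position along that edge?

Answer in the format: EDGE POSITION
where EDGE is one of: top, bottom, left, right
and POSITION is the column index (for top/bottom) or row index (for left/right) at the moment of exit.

Step 1: enter (5,9), '.' pass, move left to (5,8)
Step 2: enter (5,8), '.' pass, move left to (5,7)
Step 3: enter (5,7), '.' pass, move left to (5,6)
Step 4: enter (5,6), '/' deflects left->down, move down to (6,6)
Step 5: enter (6,6), '.' pass, move down to (7,6)
Step 6: at (7,6) — EXIT via bottom edge, pos 6

Answer: bottom 6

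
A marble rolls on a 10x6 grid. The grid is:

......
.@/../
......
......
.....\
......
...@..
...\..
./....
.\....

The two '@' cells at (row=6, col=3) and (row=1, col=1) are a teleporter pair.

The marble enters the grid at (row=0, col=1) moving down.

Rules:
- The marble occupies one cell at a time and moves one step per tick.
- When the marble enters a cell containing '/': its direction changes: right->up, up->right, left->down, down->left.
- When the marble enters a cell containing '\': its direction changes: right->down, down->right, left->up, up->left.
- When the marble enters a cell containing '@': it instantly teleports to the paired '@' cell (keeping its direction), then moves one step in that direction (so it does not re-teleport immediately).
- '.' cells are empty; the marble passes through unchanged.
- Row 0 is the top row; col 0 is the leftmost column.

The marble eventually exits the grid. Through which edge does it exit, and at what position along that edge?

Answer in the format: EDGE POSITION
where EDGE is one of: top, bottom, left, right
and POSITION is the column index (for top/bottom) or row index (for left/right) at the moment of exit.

Answer: right 7

Derivation:
Step 1: enter (0,1), '.' pass, move down to (1,1)
Step 2: enter (1,1), '@' teleport (1,1)->(6,3), also enter (6,3), move down to (7,3)
Step 3: enter (7,3), '\' deflects down->right, move right to (7,4)
Step 4: enter (7,4), '.' pass, move right to (7,5)
Step 5: enter (7,5), '.' pass, move right to (7,6)
Step 6: at (7,6) — EXIT via right edge, pos 7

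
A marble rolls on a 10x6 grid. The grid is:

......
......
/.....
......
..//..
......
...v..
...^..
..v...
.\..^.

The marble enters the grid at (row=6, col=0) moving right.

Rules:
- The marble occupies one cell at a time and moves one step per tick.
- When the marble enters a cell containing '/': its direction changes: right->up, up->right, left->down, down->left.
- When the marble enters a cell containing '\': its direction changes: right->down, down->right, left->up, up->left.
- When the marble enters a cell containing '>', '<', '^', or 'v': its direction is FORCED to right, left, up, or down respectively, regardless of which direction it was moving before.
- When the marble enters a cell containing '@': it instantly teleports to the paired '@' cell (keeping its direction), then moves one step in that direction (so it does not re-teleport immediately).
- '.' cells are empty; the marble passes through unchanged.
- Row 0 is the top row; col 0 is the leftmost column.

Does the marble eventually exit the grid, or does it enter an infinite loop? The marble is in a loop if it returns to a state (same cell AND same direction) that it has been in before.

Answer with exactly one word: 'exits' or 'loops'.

Answer: loops

Derivation:
Step 1: enter (6,0), '.' pass, move right to (6,1)
Step 2: enter (6,1), '.' pass, move right to (6,2)
Step 3: enter (6,2), '.' pass, move right to (6,3)
Step 4: enter (6,3), 'v' forces right->down, move down to (7,3)
Step 5: enter (7,3), '^' forces down->up, move up to (6,3)
Step 6: enter (6,3), 'v' forces up->down, move down to (7,3)
Step 7: at (7,3) dir=down — LOOP DETECTED (seen before)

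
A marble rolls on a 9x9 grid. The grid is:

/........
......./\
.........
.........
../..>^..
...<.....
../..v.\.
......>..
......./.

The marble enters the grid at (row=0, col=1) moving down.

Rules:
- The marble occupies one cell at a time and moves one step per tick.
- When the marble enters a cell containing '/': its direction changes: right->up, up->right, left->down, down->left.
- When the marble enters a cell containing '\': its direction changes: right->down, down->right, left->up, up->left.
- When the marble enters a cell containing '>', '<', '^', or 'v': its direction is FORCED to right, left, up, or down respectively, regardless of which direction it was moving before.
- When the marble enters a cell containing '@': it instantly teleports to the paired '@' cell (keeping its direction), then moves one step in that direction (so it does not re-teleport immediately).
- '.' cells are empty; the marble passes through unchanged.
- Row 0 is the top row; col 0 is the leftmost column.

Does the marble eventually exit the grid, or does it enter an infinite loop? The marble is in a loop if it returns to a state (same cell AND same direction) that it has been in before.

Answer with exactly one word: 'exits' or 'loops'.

Step 1: enter (0,1), '.' pass, move down to (1,1)
Step 2: enter (1,1), '.' pass, move down to (2,1)
Step 3: enter (2,1), '.' pass, move down to (3,1)
Step 4: enter (3,1), '.' pass, move down to (4,1)
Step 5: enter (4,1), '.' pass, move down to (5,1)
Step 6: enter (5,1), '.' pass, move down to (6,1)
Step 7: enter (6,1), '.' pass, move down to (7,1)
Step 8: enter (7,1), '.' pass, move down to (8,1)
Step 9: enter (8,1), '.' pass, move down to (9,1)
Step 10: at (9,1) — EXIT via bottom edge, pos 1

Answer: exits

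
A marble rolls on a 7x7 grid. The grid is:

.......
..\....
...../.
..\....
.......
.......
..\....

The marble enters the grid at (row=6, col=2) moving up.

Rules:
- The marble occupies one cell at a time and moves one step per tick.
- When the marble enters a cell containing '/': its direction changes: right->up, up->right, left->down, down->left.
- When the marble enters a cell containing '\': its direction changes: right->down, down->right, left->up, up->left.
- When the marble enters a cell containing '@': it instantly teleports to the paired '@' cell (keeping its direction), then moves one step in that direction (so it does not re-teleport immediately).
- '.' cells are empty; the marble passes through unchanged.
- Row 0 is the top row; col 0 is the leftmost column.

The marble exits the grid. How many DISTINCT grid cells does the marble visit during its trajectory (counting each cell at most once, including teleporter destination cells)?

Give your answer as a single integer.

Answer: 3

Derivation:
Step 1: enter (6,2), '\' deflects up->left, move left to (6,1)
Step 2: enter (6,1), '.' pass, move left to (6,0)
Step 3: enter (6,0), '.' pass, move left to (6,-1)
Step 4: at (6,-1) — EXIT via left edge, pos 6
Distinct cells visited: 3 (path length 3)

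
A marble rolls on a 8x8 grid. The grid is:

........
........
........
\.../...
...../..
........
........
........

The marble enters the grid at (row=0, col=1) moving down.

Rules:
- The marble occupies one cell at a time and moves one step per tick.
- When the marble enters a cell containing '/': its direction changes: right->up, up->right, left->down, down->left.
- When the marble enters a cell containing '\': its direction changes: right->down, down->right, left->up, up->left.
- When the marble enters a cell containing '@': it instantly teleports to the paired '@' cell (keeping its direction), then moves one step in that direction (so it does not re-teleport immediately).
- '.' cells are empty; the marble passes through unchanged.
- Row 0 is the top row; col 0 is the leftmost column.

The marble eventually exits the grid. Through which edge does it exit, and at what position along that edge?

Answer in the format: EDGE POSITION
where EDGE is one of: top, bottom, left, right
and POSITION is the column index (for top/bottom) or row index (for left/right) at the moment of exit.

Step 1: enter (0,1), '.' pass, move down to (1,1)
Step 2: enter (1,1), '.' pass, move down to (2,1)
Step 3: enter (2,1), '.' pass, move down to (3,1)
Step 4: enter (3,1), '.' pass, move down to (4,1)
Step 5: enter (4,1), '.' pass, move down to (5,1)
Step 6: enter (5,1), '.' pass, move down to (6,1)
Step 7: enter (6,1), '.' pass, move down to (7,1)
Step 8: enter (7,1), '.' pass, move down to (8,1)
Step 9: at (8,1) — EXIT via bottom edge, pos 1

Answer: bottom 1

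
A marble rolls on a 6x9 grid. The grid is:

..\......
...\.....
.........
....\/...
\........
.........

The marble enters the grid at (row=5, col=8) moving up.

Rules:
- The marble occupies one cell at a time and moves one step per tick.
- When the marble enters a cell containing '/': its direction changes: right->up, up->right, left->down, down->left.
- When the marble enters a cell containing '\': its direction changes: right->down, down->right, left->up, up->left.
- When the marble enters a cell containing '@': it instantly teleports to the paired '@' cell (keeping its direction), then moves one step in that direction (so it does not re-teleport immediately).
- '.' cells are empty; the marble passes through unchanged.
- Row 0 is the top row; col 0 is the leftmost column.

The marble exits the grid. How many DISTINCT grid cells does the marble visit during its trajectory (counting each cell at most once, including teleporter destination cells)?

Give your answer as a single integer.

Answer: 6

Derivation:
Step 1: enter (5,8), '.' pass, move up to (4,8)
Step 2: enter (4,8), '.' pass, move up to (3,8)
Step 3: enter (3,8), '.' pass, move up to (2,8)
Step 4: enter (2,8), '.' pass, move up to (1,8)
Step 5: enter (1,8), '.' pass, move up to (0,8)
Step 6: enter (0,8), '.' pass, move up to (-1,8)
Step 7: at (-1,8) — EXIT via top edge, pos 8
Distinct cells visited: 6 (path length 6)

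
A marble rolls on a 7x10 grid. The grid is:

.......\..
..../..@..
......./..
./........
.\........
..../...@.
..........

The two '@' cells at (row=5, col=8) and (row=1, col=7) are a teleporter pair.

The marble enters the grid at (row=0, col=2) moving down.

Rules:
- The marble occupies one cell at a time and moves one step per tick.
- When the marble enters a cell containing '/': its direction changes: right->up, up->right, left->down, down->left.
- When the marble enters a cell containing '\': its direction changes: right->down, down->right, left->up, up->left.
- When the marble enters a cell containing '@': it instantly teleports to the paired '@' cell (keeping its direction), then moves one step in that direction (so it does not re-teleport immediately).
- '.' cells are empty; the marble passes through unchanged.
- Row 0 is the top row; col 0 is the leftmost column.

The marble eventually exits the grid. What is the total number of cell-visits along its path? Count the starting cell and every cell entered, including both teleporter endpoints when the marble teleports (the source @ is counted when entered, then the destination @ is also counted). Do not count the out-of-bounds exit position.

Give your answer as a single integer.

Answer: 7

Derivation:
Step 1: enter (0,2), '.' pass, move down to (1,2)
Step 2: enter (1,2), '.' pass, move down to (2,2)
Step 3: enter (2,2), '.' pass, move down to (3,2)
Step 4: enter (3,2), '.' pass, move down to (4,2)
Step 5: enter (4,2), '.' pass, move down to (5,2)
Step 6: enter (5,2), '.' pass, move down to (6,2)
Step 7: enter (6,2), '.' pass, move down to (7,2)
Step 8: at (7,2) — EXIT via bottom edge, pos 2
Path length (cell visits): 7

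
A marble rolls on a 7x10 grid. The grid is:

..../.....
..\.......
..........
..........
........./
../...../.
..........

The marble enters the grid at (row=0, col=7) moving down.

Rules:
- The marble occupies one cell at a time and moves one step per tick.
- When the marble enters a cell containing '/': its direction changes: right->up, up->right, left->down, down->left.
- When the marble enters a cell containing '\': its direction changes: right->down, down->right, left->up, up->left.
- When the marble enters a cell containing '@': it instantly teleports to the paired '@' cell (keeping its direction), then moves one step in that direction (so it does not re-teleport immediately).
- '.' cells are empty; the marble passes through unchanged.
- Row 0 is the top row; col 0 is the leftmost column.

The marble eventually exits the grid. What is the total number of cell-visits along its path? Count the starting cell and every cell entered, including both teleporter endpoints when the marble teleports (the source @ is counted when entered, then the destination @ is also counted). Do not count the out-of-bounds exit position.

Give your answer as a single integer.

Answer: 7

Derivation:
Step 1: enter (0,7), '.' pass, move down to (1,7)
Step 2: enter (1,7), '.' pass, move down to (2,7)
Step 3: enter (2,7), '.' pass, move down to (3,7)
Step 4: enter (3,7), '.' pass, move down to (4,7)
Step 5: enter (4,7), '.' pass, move down to (5,7)
Step 6: enter (5,7), '.' pass, move down to (6,7)
Step 7: enter (6,7), '.' pass, move down to (7,7)
Step 8: at (7,7) — EXIT via bottom edge, pos 7
Path length (cell visits): 7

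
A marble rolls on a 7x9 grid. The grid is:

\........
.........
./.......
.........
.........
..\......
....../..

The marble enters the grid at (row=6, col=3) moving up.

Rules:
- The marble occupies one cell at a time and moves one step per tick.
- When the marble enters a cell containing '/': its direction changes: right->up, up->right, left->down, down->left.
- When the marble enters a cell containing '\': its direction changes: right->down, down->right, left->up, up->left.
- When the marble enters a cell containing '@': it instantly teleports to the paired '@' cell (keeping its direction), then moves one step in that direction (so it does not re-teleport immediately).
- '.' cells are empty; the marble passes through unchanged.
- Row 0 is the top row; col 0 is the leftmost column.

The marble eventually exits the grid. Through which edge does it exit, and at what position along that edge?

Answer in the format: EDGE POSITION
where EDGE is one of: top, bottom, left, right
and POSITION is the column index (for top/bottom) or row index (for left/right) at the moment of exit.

Step 1: enter (6,3), '.' pass, move up to (5,3)
Step 2: enter (5,3), '.' pass, move up to (4,3)
Step 3: enter (4,3), '.' pass, move up to (3,3)
Step 4: enter (3,3), '.' pass, move up to (2,3)
Step 5: enter (2,3), '.' pass, move up to (1,3)
Step 6: enter (1,3), '.' pass, move up to (0,3)
Step 7: enter (0,3), '.' pass, move up to (-1,3)
Step 8: at (-1,3) — EXIT via top edge, pos 3

Answer: top 3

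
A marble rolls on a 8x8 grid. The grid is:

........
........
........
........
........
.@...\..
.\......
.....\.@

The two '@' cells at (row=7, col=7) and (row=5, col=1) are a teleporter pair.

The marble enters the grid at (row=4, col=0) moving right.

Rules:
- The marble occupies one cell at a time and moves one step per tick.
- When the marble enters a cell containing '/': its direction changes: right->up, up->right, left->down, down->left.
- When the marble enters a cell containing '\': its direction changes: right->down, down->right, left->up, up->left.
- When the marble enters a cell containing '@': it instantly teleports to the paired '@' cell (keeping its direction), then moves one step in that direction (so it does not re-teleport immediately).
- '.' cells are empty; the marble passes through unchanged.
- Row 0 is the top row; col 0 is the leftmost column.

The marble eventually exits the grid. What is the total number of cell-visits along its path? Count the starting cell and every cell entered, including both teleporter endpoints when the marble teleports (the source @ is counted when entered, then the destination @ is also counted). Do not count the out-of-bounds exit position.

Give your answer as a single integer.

Answer: 8

Derivation:
Step 1: enter (4,0), '.' pass, move right to (4,1)
Step 2: enter (4,1), '.' pass, move right to (4,2)
Step 3: enter (4,2), '.' pass, move right to (4,3)
Step 4: enter (4,3), '.' pass, move right to (4,4)
Step 5: enter (4,4), '.' pass, move right to (4,5)
Step 6: enter (4,5), '.' pass, move right to (4,6)
Step 7: enter (4,6), '.' pass, move right to (4,7)
Step 8: enter (4,7), '.' pass, move right to (4,8)
Step 9: at (4,8) — EXIT via right edge, pos 4
Path length (cell visits): 8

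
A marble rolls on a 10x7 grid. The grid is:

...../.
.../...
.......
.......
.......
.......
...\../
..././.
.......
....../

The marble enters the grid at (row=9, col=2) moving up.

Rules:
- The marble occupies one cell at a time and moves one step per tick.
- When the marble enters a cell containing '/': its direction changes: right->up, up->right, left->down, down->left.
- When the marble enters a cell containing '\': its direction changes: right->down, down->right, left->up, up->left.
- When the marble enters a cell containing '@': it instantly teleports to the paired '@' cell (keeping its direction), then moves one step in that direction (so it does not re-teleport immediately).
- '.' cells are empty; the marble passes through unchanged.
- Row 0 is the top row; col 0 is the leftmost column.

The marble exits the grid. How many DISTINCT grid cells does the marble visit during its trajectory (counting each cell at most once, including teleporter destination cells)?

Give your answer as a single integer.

Step 1: enter (9,2), '.' pass, move up to (8,2)
Step 2: enter (8,2), '.' pass, move up to (7,2)
Step 3: enter (7,2), '.' pass, move up to (6,2)
Step 4: enter (6,2), '.' pass, move up to (5,2)
Step 5: enter (5,2), '.' pass, move up to (4,2)
Step 6: enter (4,2), '.' pass, move up to (3,2)
Step 7: enter (3,2), '.' pass, move up to (2,2)
Step 8: enter (2,2), '.' pass, move up to (1,2)
Step 9: enter (1,2), '.' pass, move up to (0,2)
Step 10: enter (0,2), '.' pass, move up to (-1,2)
Step 11: at (-1,2) — EXIT via top edge, pos 2
Distinct cells visited: 10 (path length 10)

Answer: 10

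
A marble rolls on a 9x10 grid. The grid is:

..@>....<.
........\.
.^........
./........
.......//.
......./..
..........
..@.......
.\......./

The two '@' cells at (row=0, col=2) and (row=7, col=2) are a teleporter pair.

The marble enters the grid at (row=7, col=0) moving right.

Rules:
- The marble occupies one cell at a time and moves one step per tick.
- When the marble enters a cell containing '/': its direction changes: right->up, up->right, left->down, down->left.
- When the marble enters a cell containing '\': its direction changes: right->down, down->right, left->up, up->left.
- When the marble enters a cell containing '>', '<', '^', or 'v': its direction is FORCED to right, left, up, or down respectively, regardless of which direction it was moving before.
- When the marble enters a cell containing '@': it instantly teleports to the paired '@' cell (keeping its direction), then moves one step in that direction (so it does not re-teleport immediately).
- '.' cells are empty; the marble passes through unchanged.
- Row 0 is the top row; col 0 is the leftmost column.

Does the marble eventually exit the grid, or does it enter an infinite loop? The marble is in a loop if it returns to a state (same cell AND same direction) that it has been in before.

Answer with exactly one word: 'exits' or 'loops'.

Answer: loops

Derivation:
Step 1: enter (7,0), '.' pass, move right to (7,1)
Step 2: enter (7,1), '.' pass, move right to (7,2)
Step 3: enter (7,2), '@' teleport (7,2)->(0,2), also enter (0,2), move right to (0,3)
Step 4: enter (0,3), '>' forces right->right, move right to (0,4)
Step 5: enter (0,4), '.' pass, move right to (0,5)
Step 6: enter (0,5), '.' pass, move right to (0,6)
Step 7: enter (0,6), '.' pass, move right to (0,7)
Step 8: enter (0,7), '.' pass, move right to (0,8)
Step 9: enter (0,8), '<' forces right->left, move left to (0,7)
Step 10: enter (0,7), '.' pass, move left to (0,6)
Step 11: enter (0,6), '.' pass, move left to (0,5)
Step 12: enter (0,5), '.' pass, move left to (0,4)
Step 13: enter (0,4), '.' pass, move left to (0,3)
Step 14: enter (0,3), '>' forces left->right, move right to (0,4)
Step 15: at (0,4) dir=right — LOOP DETECTED (seen before)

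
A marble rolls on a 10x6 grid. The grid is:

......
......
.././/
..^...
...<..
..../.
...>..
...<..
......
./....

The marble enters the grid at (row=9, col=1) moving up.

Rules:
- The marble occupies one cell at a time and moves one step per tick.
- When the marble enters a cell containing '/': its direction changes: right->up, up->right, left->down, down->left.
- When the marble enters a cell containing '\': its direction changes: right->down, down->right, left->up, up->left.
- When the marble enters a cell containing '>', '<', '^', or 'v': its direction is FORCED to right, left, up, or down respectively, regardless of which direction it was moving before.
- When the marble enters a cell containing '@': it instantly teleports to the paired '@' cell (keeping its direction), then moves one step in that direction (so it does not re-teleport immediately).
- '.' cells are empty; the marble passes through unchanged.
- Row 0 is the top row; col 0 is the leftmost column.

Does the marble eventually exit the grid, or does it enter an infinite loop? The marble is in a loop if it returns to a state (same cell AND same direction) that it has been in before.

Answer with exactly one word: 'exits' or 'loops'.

Step 1: enter (9,1), '/' deflects up->right, move right to (9,2)
Step 2: enter (9,2), '.' pass, move right to (9,3)
Step 3: enter (9,3), '.' pass, move right to (9,4)
Step 4: enter (9,4), '.' pass, move right to (9,5)
Step 5: enter (9,5), '.' pass, move right to (9,6)
Step 6: at (9,6) — EXIT via right edge, pos 9

Answer: exits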